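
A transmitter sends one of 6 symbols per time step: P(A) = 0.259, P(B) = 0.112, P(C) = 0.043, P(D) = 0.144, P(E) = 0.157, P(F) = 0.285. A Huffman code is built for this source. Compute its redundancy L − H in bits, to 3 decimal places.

0.062 bits

Entropy H = −Σ p log₂ p ≈ 2.3918 bits.
Huffman merges: 43/1000+14/125→31/200; 18/125+31/200→299/1000; 157/1000+259/1000→52/125; 57/200+299/1000→73/125; 52/125+73/125→1. L = 1227/500 ≈ 2.4540.
L − H = 2.4540 − 2.3918 = 0.062 bits.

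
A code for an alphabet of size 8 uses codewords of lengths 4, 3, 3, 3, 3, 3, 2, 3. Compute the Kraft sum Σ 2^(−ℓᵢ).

With common denominator 2^4 = 16: Σ 2^(−ℓᵢ) = 1/16 + 2/16 + 2/16 + 2/16 + 2/16 + 2/16 + 4/16 + 2/16 = 17/16 = 1.0625.

1.0625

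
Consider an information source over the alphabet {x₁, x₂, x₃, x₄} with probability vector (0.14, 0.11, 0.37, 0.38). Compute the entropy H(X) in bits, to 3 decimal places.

1.809 bits

H = −Σ pᵢ log₂ pᵢ.
−0.14·log₂(0.14) = 0.3971
−0.11·log₂(0.11) = 0.3503
−0.37·log₂(0.37) = 0.5307
−0.38·log₂(0.38) = 0.5305
Sum ≈ 1.8086 → 1.809 bits.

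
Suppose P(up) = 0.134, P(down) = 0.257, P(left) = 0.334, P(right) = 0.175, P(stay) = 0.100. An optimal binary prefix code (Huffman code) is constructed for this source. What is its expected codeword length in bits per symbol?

Repeatedly combine the two least-probable nodes; the expected code length is the sum of the merged weights.
merge 1/10 + 67/500 → 117/500
merge 7/40 + 117/500 → 409/1000
merge 257/1000 + 167/500 → 591/1000
merge 409/1000 + 591/1000 → 1
L = 117/500 + 409/1000 + 591/1000 + 1 = 1117/500 = 2.234 bits/symbol.

2.234 bits/symbol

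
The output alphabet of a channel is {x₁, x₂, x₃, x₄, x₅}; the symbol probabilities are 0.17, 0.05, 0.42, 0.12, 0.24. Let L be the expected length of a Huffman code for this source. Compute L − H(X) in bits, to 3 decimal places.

0.052 bits

Entropy H = −Σ p log₂ p ≈ 2.0375 bits.
Huffman merges: 1/20+3/25→17/100; 17/100+17/100→17/50; 6/25+17/50→29/50; 21/50+29/50→1. L = 209/100 ≈ 2.0900.
L − H = 2.0900 − 2.0375 = 0.052 bits.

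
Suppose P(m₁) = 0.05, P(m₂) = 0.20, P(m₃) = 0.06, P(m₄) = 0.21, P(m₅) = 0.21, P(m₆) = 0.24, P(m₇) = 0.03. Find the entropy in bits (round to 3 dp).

H = −Σ pᵢ log₂ pᵢ.
−0.05·log₂(0.05) = 0.2161
−0.20·log₂(0.20) = 0.4644
−0.06·log₂(0.06) = 0.2435
−0.21·log₂(0.21) = 0.4728
−0.21·log₂(0.21) = 0.4728
−0.24·log₂(0.24) = 0.4941
−0.03·log₂(0.03) = 0.1518
Sum ≈ 2.5156 → 2.516 bits.

2.516 bits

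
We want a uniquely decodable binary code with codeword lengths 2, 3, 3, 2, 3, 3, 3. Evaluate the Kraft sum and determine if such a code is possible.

With common denominator 2^3 = 8: Σ 2^(−ℓᵢ) = 2/8 + 1/8 + 1/8 + 2/8 + 1/8 + 1/8 + 1/8 = 9/8 = 1.125.
Kraft's inequality requires Σ ≤ 1; here Σ = 1.125 > 1, so no such prefix code exists.

1.125; no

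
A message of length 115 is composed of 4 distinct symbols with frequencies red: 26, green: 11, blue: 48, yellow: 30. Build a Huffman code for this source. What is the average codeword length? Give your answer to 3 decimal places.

1.904 bits/symbol

Probabilities are the counts divided by 115.
Repeatedly combine the two least-probable nodes; the expected code length is the sum of the merged weights.
merge 11/115 + 26/115 → 37/115
merge 6/23 + 37/115 → 67/115
merge 48/115 + 67/115 → 1
L = 37/115 + 67/115 + 1 = 219/115 ≈ 1.904 bits/symbol.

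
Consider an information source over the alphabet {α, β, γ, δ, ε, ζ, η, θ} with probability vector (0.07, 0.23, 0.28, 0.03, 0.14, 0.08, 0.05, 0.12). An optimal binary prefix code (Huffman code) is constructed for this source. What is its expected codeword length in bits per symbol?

2.72 bits/symbol

Repeatedly combine the two least-probable nodes; the expected code length is the sum of the merged weights.
merge 3/100 + 1/20 → 2/25
merge 7/100 + 2/25 → 3/20
merge 2/25 + 3/25 → 1/5
merge 7/50 + 3/20 → 29/100
merge 1/5 + 23/100 → 43/100
merge 7/25 + 29/100 → 57/100
merge 43/100 + 57/100 → 1
L = 2/25 + 3/20 + 1/5 + 29/100 + 43/100 + 57/100 + 1 = 68/25 = 2.72 bits/symbol.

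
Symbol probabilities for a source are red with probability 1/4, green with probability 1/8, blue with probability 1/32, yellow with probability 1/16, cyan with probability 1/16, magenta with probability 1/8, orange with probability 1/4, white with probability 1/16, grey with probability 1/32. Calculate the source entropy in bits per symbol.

Each probability is a power of 1/2, so log₂(1/p) is an integer.
H = Σ p·log₂(1/p) = 1/4·2 + 1/8·3 + 1/32·5 + 1/16·4 + 1/16·4 + 1/8·3 + 1/4·2 + 1/16·4 + 1/32·5 = 2.8125 bits.

2.8125 bits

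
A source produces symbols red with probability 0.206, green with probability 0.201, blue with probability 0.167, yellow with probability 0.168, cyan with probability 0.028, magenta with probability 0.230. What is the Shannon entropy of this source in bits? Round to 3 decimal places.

2.430 bits

H = −Σ pᵢ log₂ pᵢ.
−0.206·log₂(0.206) = 0.4695
−0.201·log₂(0.201) = 0.4653
−0.167·log₂(0.167) = 0.4312
−0.168·log₂(0.168) = 0.4323
−0.028·log₂(0.028) = 0.1444
−0.230·log₂(0.230) = 0.4877
Sum ≈ 2.4304 → 2.430 bits.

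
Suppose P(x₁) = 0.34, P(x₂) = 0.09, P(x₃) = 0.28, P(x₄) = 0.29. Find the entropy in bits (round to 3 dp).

1.874 bits

H = −Σ pᵢ log₂ pᵢ.
−0.34·log₂(0.34) = 0.5292
−0.09·log₂(0.09) = 0.3127
−0.28·log₂(0.28) = 0.5142
−0.29·log₂(0.29) = 0.5179
Sum ≈ 1.8740 → 1.874 bits.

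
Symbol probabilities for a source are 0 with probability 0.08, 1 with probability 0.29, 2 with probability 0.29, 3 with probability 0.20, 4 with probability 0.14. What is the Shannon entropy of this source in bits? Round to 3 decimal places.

H = −Σ pᵢ log₂ pᵢ.
−0.08·log₂(0.08) = 0.2915
−0.29·log₂(0.29) = 0.5179
−0.29·log₂(0.29) = 0.5179
−0.20·log₂(0.20) = 0.4644
−0.14·log₂(0.14) = 0.3971
Sum ≈ 2.1888 → 2.189 bits.

2.189 bits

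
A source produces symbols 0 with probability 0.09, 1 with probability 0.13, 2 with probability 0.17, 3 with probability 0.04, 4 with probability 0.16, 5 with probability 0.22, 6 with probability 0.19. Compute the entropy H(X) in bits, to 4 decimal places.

H = −Σ pᵢ log₂ pᵢ.
−0.09·log₂(0.09) = 0.3127
−0.13·log₂(0.13) = 0.3826
−0.17·log₂(0.17) = 0.4346
−0.04·log₂(0.04) = 0.1858
−0.16·log₂(0.16) = 0.4230
−0.22·log₂(0.22) = 0.4806
−0.19·log₂(0.19) = 0.4552
Sum ≈ 2.6745 → 2.6745 bits.

2.6745 bits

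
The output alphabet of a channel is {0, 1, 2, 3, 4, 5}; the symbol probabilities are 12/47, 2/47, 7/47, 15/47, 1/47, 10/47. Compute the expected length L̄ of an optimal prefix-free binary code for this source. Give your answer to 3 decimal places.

2.277 bits/symbol

Repeatedly combine the two least-probable nodes; the expected code length is the sum of the merged weights.
merge 1/47 + 2/47 → 3/47
merge 3/47 + 7/47 → 10/47
merge 10/47 + 10/47 → 20/47
merge 12/47 + 15/47 → 27/47
merge 20/47 + 27/47 → 1
L = 3/47 + 10/47 + 20/47 + 27/47 + 1 = 107/47 ≈ 2.277 bits/symbol.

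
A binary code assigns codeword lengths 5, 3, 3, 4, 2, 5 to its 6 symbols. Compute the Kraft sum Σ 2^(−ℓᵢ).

0.625

With common denominator 2^5 = 32: Σ 2^(−ℓᵢ) = 1/32 + 4/32 + 4/32 + 2/32 + 8/32 + 1/32 = 20/32 = 0.625.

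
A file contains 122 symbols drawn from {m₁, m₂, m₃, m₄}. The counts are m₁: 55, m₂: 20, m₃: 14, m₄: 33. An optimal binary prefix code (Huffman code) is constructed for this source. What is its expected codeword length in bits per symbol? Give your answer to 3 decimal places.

1.828 bits/symbol

Probabilities are the counts divided by 122.
Repeatedly combine the two least-probable nodes; the expected code length is the sum of the merged weights.
merge 7/61 + 10/61 → 17/61
merge 33/122 + 17/61 → 67/122
merge 55/122 + 67/122 → 1
L = 17/61 + 67/122 + 1 = 223/122 ≈ 1.828 bits/symbol.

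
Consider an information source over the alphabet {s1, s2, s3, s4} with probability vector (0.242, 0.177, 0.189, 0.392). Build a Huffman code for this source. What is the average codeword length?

1.974 bits/symbol

Repeatedly combine the two least-probable nodes; the expected code length is the sum of the merged weights.
merge 177/1000 + 189/1000 → 183/500
merge 121/500 + 183/500 → 76/125
merge 49/125 + 76/125 → 1
L = 183/500 + 76/125 + 1 = 987/500 = 1.974 bits/symbol.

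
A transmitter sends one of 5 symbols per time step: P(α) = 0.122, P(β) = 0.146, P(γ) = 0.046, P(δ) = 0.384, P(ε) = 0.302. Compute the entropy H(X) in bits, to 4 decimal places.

2.0318 bits

H = −Σ pᵢ log₂ pᵢ.
−0.122·log₂(0.122) = 0.3703
−0.146·log₂(0.146) = 0.4053
−0.046·log₂(0.046) = 0.2043
−0.384·log₂(0.384) = 0.5302
−0.302·log₂(0.302) = 0.5217
Sum ≈ 2.0318 → 2.0318 bits.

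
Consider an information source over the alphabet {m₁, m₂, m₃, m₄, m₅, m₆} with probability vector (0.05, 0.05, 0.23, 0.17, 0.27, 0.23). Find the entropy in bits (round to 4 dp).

H = −Σ pᵢ log₂ pᵢ.
−0.05·log₂(0.05) = 0.2161
−0.05·log₂(0.05) = 0.2161
−0.23·log₂(0.23) = 0.4877
−0.17·log₂(0.17) = 0.4346
−0.27·log₂(0.27) = 0.5100
−0.23·log₂(0.23) = 0.4877
Sum ≈ 2.3521 → 2.3521 bits.

2.3521 bits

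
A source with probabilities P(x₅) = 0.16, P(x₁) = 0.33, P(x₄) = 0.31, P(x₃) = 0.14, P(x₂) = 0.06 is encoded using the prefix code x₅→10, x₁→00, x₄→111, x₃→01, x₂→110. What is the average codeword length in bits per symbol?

L̄ = Σ pᵢ·ℓᵢ = 0.16·2 + 0.33·2 + 0.31·3 + 0.14·2 + 0.06·3 = 2.37 bits/symbol.

2.37 bits/symbol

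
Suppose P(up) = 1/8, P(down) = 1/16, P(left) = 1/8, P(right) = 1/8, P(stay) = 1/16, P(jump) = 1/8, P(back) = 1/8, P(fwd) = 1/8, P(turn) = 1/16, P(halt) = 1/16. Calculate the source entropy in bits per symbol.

Each probability is a power of 1/2, so log₂(1/p) is an integer.
H = Σ p·log₂(1/p) = 1/8·3 + 1/16·4 + 1/8·3 + 1/8·3 + 1/16·4 + 1/8·3 + 1/8·3 + 1/8·3 + 1/16·4 + 1/16·4 = 3.25 bits.

3.25 bits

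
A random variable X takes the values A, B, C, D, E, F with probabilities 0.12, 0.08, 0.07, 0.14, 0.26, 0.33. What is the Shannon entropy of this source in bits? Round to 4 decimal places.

H = −Σ pᵢ log₂ pᵢ.
−0.12·log₂(0.12) = 0.3671
−0.08·log₂(0.08) = 0.2915
−0.07·log₂(0.07) = 0.2686
−0.14·log₂(0.14) = 0.3971
−0.26·log₂(0.26) = 0.5053
−0.33·log₂(0.33) = 0.5278
Sum ≈ 2.3574 → 2.3574 bits.

2.3574 bits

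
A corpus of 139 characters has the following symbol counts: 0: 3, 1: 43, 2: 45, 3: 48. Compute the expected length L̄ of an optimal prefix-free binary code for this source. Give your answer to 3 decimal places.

1.986 bits/symbol

Probabilities are the counts divided by 139.
Repeatedly combine the two least-probable nodes; the expected code length is the sum of the merged weights.
merge 3/139 + 43/139 → 46/139
merge 45/139 + 46/139 → 91/139
merge 48/139 + 91/139 → 1
L = 46/139 + 91/139 + 1 = 276/139 ≈ 1.986 bits/symbol.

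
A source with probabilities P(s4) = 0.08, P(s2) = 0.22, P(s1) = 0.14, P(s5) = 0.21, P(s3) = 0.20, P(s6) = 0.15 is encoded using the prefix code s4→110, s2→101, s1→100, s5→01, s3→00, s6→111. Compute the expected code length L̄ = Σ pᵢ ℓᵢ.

L̄ = Σ pᵢ·ℓᵢ = 0.08·3 + 0.22·3 + 0.14·3 + 0.21·2 + 0.20·2 + 0.15·3 = 2.59 bits/symbol.

2.59 bits/symbol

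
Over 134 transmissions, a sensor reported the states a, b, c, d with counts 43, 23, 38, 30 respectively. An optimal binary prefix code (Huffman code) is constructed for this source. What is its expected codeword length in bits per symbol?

Probabilities are the counts divided by 134.
Repeatedly combine the two least-probable nodes; the expected code length is the sum of the merged weights.
merge 23/134 + 15/67 → 53/134
merge 19/67 + 43/134 → 81/134
merge 53/134 + 81/134 → 1
L = 53/134 + 81/134 + 1 = 2 bits/symbol.

2 bits/symbol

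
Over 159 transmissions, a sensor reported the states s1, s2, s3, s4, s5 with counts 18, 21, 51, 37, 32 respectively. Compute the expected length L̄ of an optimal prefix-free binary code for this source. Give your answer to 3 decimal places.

2.245 bits/symbol

Probabilities are the counts divided by 159.
Repeatedly combine the two least-probable nodes; the expected code length is the sum of the merged weights.
merge 6/53 + 7/53 → 13/53
merge 32/159 + 37/159 → 23/53
merge 13/53 + 17/53 → 30/53
merge 23/53 + 30/53 → 1
L = 13/53 + 23/53 + 30/53 + 1 = 119/53 ≈ 2.245 bits/symbol.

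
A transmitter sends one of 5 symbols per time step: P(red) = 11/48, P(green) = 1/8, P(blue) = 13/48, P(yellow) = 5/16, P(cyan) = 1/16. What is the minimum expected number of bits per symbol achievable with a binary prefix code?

2.1875 bits/symbol

Repeatedly combine the two least-probable nodes; the expected code length is the sum of the merged weights.
merge 1/16 + 1/8 → 3/16
merge 3/16 + 11/48 → 5/12
merge 13/48 + 5/16 → 7/12
merge 5/12 + 7/12 → 1
L = 3/16 + 5/12 + 7/12 + 1 = 35/16 = 2.1875 bits/symbol.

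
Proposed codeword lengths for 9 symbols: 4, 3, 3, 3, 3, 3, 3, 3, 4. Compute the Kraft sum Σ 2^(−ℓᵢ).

1

With common denominator 2^4 = 16: Σ 2^(−ℓᵢ) = 1/16 + 2/16 + 2/16 + 2/16 + 2/16 + 2/16 + 2/16 + 2/16 + 1/16 = 16/16 = 1.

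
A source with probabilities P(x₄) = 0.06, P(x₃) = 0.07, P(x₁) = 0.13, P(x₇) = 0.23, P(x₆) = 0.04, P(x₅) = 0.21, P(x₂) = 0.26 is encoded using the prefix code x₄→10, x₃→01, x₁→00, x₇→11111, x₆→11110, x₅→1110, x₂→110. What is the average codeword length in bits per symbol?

L̄ = Σ pᵢ·ℓᵢ = 0.06·2 + 0.07·2 + 0.13·2 + 0.23·5 + 0.04·5 + 0.21·4 + 0.26·3 = 3.49 bits/symbol.

3.49 bits/symbol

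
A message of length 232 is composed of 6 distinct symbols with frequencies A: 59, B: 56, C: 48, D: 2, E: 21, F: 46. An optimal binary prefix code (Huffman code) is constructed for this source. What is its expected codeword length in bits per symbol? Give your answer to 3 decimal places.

2.397 bits/symbol

Probabilities are the counts divided by 232.
Repeatedly combine the two least-probable nodes; the expected code length is the sum of the merged weights.
merge 1/116 + 21/232 → 23/232
merge 23/232 + 23/116 → 69/232
merge 6/29 + 7/29 → 13/29
merge 59/232 + 69/232 → 16/29
merge 13/29 + 16/29 → 1
L = 23/232 + 69/232 + 13/29 + 16/29 + 1 = 139/58 ≈ 2.397 bits/symbol.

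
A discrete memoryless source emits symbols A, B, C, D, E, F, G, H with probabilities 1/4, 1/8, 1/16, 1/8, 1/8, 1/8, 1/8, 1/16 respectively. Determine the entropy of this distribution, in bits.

2.875 bits

Each probability is a power of 1/2, so log₂(1/p) is an integer.
H = Σ p·log₂(1/p) = 1/4·2 + 1/8·3 + 1/16·4 + 1/8·3 + 1/8·3 + 1/8·3 + 1/8·3 + 1/16·4 = 2.875 bits.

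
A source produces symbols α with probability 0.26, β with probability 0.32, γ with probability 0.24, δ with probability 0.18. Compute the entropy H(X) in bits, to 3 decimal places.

H = −Σ pᵢ log₂ pᵢ.
−0.26·log₂(0.26) = 0.5053
−0.32·log₂(0.32) = 0.5260
−0.24·log₂(0.24) = 0.4941
−0.18·log₂(0.18) = 0.4453
Sum ≈ 1.9708 → 1.971 bits.

1.971 bits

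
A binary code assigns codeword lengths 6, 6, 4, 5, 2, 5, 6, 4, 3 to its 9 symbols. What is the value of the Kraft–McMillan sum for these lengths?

With common denominator 2^6 = 64: Σ 2^(−ℓᵢ) = 1/64 + 1/64 + 4/64 + 2/64 + 16/64 + 2/64 + 1/64 + 4/64 + 8/64 = 39/64 = 0.609375.

0.609375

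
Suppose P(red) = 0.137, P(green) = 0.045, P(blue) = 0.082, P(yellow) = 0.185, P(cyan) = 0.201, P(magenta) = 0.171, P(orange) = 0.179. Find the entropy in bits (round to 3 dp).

2.686 bits

H = −Σ pᵢ log₂ pᵢ.
−0.137·log₂(0.137) = 0.3929
−0.045·log₂(0.045) = 0.2013
−0.082·log₂(0.082) = 0.2959
−0.185·log₂(0.185) = 0.4504
−0.201·log₂(0.201) = 0.4653
−0.171·log₂(0.171) = 0.4357
−0.179·log₂(0.179) = 0.4443
Sum ≈ 2.6857 → 2.686 bits.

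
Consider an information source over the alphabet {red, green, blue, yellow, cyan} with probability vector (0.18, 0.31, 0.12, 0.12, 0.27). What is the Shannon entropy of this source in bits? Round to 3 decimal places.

H = −Σ pᵢ log₂ pᵢ.
−0.18·log₂(0.18) = 0.4453
−0.31·log₂(0.31) = 0.5238
−0.12·log₂(0.12) = 0.3671
−0.12·log₂(0.12) = 0.3671
−0.27·log₂(0.27) = 0.5100
Sum ≈ 2.2133 → 2.213 bits.

2.213 bits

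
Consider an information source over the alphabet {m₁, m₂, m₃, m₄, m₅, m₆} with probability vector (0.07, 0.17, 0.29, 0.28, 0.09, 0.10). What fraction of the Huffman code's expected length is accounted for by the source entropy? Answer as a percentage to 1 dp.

Entropy H = −Σ p log₂ p ≈ 2.3801 bits.
Huffman merges: 7/100+9/100→4/25; 1/10+4/25→13/50; 17/100+13/50→43/100; 7/25+29/100→57/100; 43/100+57/100→1. L = 121/50 ≈ 2.4200.
Efficiency = H/L = 2.3801/2.4200 = 98.4%.

98.4%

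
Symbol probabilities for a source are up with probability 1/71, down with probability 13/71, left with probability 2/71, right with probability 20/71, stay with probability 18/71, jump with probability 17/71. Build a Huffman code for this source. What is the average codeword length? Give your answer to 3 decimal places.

Repeatedly combine the two least-probable nodes; the expected code length is the sum of the merged weights.
merge 1/71 + 2/71 → 3/71
merge 3/71 + 13/71 → 16/71
merge 16/71 + 17/71 → 33/71
merge 18/71 + 20/71 → 38/71
merge 33/71 + 38/71 → 1
L = 3/71 + 16/71 + 33/71 + 38/71 + 1 = 161/71 ≈ 2.268 bits/symbol.

2.268 bits/symbol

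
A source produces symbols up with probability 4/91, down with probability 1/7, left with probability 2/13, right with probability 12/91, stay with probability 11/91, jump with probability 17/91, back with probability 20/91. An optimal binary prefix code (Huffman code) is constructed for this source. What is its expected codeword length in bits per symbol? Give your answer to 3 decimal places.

2.758 bits/symbol

Repeatedly combine the two least-probable nodes; the expected code length is the sum of the merged weights.
merge 4/91 + 11/91 → 15/91
merge 12/91 + 1/7 → 25/91
merge 2/13 + 15/91 → 29/91
merge 17/91 + 20/91 → 37/91
merge 25/91 + 29/91 → 54/91
merge 37/91 + 54/91 → 1
L = 15/91 + 25/91 + 29/91 + 37/91 + 54/91 + 1 = 251/91 ≈ 2.758 bits/symbol.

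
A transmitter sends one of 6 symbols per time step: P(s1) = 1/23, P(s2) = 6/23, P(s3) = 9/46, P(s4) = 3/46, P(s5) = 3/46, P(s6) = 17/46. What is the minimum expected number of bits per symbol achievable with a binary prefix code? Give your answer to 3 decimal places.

2.283 bits/symbol

Repeatedly combine the two least-probable nodes; the expected code length is the sum of the merged weights.
merge 1/23 + 3/46 → 5/46
merge 3/46 + 5/46 → 4/23
merge 4/23 + 9/46 → 17/46
merge 6/23 + 17/46 → 29/46
merge 17/46 + 29/46 → 1
L = 5/46 + 4/23 + 17/46 + 29/46 + 1 = 105/46 ≈ 2.283 bits/symbol.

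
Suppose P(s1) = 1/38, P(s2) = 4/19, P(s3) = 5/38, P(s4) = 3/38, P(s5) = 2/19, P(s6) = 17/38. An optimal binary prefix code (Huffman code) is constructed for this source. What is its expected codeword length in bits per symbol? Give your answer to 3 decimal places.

2.211 bits/symbol

Repeatedly combine the two least-probable nodes; the expected code length is the sum of the merged weights.
merge 1/38 + 3/38 → 2/19
merge 2/19 + 2/19 → 4/19
merge 5/38 + 4/19 → 13/38
merge 4/19 + 13/38 → 21/38
merge 17/38 + 21/38 → 1
L = 2/19 + 4/19 + 13/38 + 21/38 + 1 = 42/19 ≈ 2.211 bits/symbol.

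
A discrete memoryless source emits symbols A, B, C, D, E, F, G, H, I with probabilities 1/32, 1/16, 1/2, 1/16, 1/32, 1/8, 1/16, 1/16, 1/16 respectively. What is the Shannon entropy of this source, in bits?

Each probability is a power of 1/2, so log₂(1/p) is an integer.
H = Σ p·log₂(1/p) = 1/32·5 + 1/16·4 + 1/2·1 + 1/16·4 + 1/32·5 + 1/8·3 + 1/16·4 + 1/16·4 + 1/16·4 = 2.4375 bits.

2.4375 bits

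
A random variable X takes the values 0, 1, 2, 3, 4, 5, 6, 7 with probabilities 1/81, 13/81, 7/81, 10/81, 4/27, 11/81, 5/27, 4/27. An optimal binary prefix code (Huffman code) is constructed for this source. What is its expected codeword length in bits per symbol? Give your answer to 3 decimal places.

2.914 bits/symbol

Repeatedly combine the two least-probable nodes; the expected code length is the sum of the merged weights.
merge 1/81 + 7/81 → 8/81
merge 8/81 + 10/81 → 2/9
merge 11/81 + 4/27 → 23/81
merge 4/27 + 13/81 → 25/81
merge 5/27 + 2/9 → 11/27
merge 23/81 + 25/81 → 16/27
merge 11/27 + 16/27 → 1
L = 8/81 + 2/9 + 23/81 + 25/81 + 11/27 + 16/27 + 1 = 236/81 ≈ 2.914 bits/symbol.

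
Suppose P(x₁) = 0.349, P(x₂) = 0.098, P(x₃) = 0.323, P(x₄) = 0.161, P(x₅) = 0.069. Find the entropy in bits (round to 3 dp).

2.075 bits

H = −Σ pᵢ log₂ pᵢ.
−0.349·log₂(0.349) = 0.5300
−0.098·log₂(0.098) = 0.3284
−0.323·log₂(0.323) = 0.5266
−0.161·log₂(0.161) = 0.4242
−0.069·log₂(0.069) = 0.2662
Sum ≈ 2.0754 → 2.075 bits.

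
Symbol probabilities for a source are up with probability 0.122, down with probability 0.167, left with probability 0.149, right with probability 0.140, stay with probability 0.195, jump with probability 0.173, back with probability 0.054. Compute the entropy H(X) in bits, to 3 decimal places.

2.733 bits

H = −Σ pᵢ log₂ pᵢ.
−0.122·log₂(0.122) = 0.3703
−0.167·log₂(0.167) = 0.4312
−0.149·log₂(0.149) = 0.4092
−0.140·log₂(0.140) = 0.3971
−0.195·log₂(0.195) = 0.4599
−0.173·log₂(0.173) = 0.4379
−0.054·log₂(0.054) = 0.2274
Sum ≈ 2.7330 → 2.733 bits.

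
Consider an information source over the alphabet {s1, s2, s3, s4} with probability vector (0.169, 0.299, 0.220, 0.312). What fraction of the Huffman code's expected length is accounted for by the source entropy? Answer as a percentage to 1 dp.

Entropy H = −Σ p log₂ p ≈ 1.9591 bits.
Huffman merges: 169/1000+11/50→389/1000; 299/1000+39/125→611/1000; 389/1000+611/1000→1. L = 2 ≈ 2.0000.
Efficiency = H/L = 1.9591/2.0000 = 98.0%.

98.0%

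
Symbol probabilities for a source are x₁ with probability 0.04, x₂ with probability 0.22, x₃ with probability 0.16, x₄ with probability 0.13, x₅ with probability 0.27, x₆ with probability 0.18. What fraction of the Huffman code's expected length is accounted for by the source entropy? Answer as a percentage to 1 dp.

97.1%

Entropy H = −Σ p log₂ p ≈ 2.4273 bits.
Huffman merges: 1/25+13/100→17/100; 4/25+17/100→33/100; 9/50+11/50→2/5; 27/100+33/100→3/5; 2/5+3/5→1. L = 5/2 ≈ 2.5000.
Efficiency = H/L = 2.4273/2.5000 = 97.1%.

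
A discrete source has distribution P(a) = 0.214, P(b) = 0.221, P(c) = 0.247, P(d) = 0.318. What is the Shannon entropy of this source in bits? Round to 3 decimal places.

1.981 bits

H = −Σ pᵢ log₂ pᵢ.
−0.214·log₂(0.214) = 0.4760
−0.221·log₂(0.221) = 0.4813
−0.247·log₂(0.247) = 0.4983
−0.318·log₂(0.318) = 0.5256
Sum ≈ 1.9812 → 1.981 bits.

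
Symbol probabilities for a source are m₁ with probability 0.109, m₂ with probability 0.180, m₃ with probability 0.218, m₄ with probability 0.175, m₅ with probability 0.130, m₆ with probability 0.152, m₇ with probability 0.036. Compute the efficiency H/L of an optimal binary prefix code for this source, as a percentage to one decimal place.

97.6%

Entropy H = −Σ p log₂ p ≈ 2.6814 bits.
Huffman merges: 9/250+109/1000→29/200; 13/100+29/200→11/40; 19/125+7/40→327/1000; 9/50+109/500→199/500; 11/40+327/1000→301/500; 199/500+301/500→1. L = 2747/1000 ≈ 2.7470.
Efficiency = H/L = 2.6814/2.7470 = 97.6%.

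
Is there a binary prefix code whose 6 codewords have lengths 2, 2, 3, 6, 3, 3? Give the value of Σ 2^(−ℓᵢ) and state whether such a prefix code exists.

0.890625; yes

With common denominator 2^6 = 64: Σ 2^(−ℓᵢ) = 16/64 + 16/64 + 8/64 + 1/64 + 8/64 + 8/64 = 57/64 = 0.890625.
Kraft's inequality requires Σ ≤ 1; here Σ = 0.890625 ≤ 1, so such a prefix code exists.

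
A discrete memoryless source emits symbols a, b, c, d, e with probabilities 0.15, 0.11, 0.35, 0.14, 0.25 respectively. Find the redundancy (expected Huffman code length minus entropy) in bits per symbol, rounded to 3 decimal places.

Entropy H = −Σ p log₂ p ≈ 2.1880 bits.
Huffman merges: 11/100+7/50→1/4; 3/20+1/4→2/5; 1/4+7/20→3/5; 2/5+3/5→1. L = 9/4 ≈ 2.2500.
L − H = 2.2500 − 2.1880 = 0.062 bits.

0.062 bits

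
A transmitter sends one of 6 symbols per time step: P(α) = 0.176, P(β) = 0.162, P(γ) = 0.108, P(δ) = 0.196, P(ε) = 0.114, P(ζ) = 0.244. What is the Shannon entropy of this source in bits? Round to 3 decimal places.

H = −Σ pᵢ log₂ pᵢ.
−0.176·log₂(0.176) = 0.4411
−0.162·log₂(0.162) = 0.4254
−0.108·log₂(0.108) = 0.3468
−0.196·log₂(0.196) = 0.4608
−0.114·log₂(0.114) = 0.3571
−0.244·log₂(0.244) = 0.4966
Sum ≈ 2.5278 → 2.528 bits.

2.528 bits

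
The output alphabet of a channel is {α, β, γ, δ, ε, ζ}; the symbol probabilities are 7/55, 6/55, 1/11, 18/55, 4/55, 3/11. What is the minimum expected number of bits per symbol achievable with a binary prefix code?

Repeatedly combine the two least-probable nodes; the expected code length is the sum of the merged weights.
merge 4/55 + 1/11 → 9/55
merge 6/55 + 7/55 → 13/55
merge 9/55 + 13/55 → 2/5
merge 3/11 + 18/55 → 3/5
merge 2/5 + 3/5 → 1
L = 9/55 + 13/55 + 2/5 + 3/5 + 1 = 12/5 = 2.4 bits/symbol.

2.4 bits/symbol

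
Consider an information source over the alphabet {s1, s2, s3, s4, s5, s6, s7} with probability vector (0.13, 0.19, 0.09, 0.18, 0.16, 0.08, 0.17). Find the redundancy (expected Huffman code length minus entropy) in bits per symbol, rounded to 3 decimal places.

0.055 bits

Entropy H = −Σ p log₂ p ≈ 2.7449 bits.
Huffman merges: 2/25+9/100→17/100; 13/100+4/25→29/100; 17/100+17/100→17/50; 9/50+19/100→37/100; 29/100+17/50→63/100; 37/100+63/100→1. L = 14/5 ≈ 2.8000.
L − H = 2.8000 − 2.7449 = 0.055 bits.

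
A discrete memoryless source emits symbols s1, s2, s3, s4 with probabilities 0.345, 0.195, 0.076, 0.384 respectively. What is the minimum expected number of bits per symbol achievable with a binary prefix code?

1.887 bits/symbol

Repeatedly combine the two least-probable nodes; the expected code length is the sum of the merged weights.
merge 19/250 + 39/200 → 271/1000
merge 271/1000 + 69/200 → 77/125
merge 48/125 + 77/125 → 1
L = 271/1000 + 77/125 + 1 = 1887/1000 = 1.887 bits/symbol.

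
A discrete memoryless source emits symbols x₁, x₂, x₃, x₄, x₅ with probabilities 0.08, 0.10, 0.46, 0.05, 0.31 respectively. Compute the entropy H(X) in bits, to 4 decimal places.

1.8789 bits

H = −Σ pᵢ log₂ pᵢ.
−0.08·log₂(0.08) = 0.2915
−0.10·log₂(0.10) = 0.3322
−0.46·log₂(0.46) = 0.5153
−0.05·log₂(0.05) = 0.2161
−0.31·log₂(0.31) = 0.5238
Sum ≈ 1.8789 → 1.8789 bits.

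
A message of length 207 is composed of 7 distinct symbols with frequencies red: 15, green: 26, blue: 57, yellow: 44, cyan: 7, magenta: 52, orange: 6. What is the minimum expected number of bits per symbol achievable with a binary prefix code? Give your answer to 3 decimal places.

2.459 bits/symbol

Probabilities are the counts divided by 207.
Repeatedly combine the two least-probable nodes; the expected code length is the sum of the merged weights.
merge 2/69 + 7/207 → 13/207
merge 13/207 + 5/69 → 28/207
merge 26/207 + 28/207 → 6/23
merge 44/207 + 52/207 → 32/69
merge 6/23 + 19/69 → 37/69
merge 32/69 + 37/69 → 1
L = 13/207 + 28/207 + 6/23 + 32/69 + 37/69 + 1 = 509/207 ≈ 2.459 bits/symbol.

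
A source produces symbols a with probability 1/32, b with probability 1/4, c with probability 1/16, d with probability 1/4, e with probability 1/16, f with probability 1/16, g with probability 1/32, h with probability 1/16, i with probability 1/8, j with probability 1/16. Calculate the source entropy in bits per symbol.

2.9375 bits

Each probability is a power of 1/2, so log₂(1/p) is an integer.
H = Σ p·log₂(1/p) = 1/32·5 + 1/4·2 + 1/16·4 + 1/4·2 + 1/16·4 + 1/16·4 + 1/32·5 + 1/16·4 + 1/8·3 + 1/16·4 = 2.9375 bits.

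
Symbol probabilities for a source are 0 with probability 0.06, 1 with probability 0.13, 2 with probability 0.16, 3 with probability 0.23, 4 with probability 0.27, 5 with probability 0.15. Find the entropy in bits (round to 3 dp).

2.457 bits

H = −Σ pᵢ log₂ pᵢ.
−0.06·log₂(0.06) = 0.2435
−0.13·log₂(0.13) = 0.3826
−0.16·log₂(0.16) = 0.4230
−0.23·log₂(0.23) = 0.4877
−0.27·log₂(0.27) = 0.5100
−0.15·log₂(0.15) = 0.4105
Sum ≈ 2.4574 → 2.457 bits.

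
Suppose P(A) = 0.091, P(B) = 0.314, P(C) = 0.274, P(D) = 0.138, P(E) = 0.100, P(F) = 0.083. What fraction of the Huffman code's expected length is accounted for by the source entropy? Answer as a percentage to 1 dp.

98.5%

Entropy H = −Σ p log₂ p ≈ 2.3757 bits.
Huffman merges: 83/1000+91/1000→87/500; 1/10+69/500→119/500; 87/500+119/500→103/250; 137/500+157/500→147/250; 103/250+147/250→1. L = 603/250 ≈ 2.4120.
Efficiency = H/L = 2.3757/2.4120 = 98.5%.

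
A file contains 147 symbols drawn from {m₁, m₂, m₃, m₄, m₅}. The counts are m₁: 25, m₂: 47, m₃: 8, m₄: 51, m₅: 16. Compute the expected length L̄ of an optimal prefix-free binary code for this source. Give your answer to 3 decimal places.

2.150 bits/symbol

Probabilities are the counts divided by 147.
Repeatedly combine the two least-probable nodes; the expected code length is the sum of the merged weights.
merge 8/147 + 16/147 → 8/49
merge 8/49 + 25/147 → 1/3
merge 47/147 + 1/3 → 32/49
merge 17/49 + 32/49 → 1
L = 8/49 + 1/3 + 32/49 + 1 = 316/147 ≈ 2.150 bits/symbol.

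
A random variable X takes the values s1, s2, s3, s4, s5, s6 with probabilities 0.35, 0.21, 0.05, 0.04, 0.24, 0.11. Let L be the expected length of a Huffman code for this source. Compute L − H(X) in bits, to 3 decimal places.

0.041 bits

Entropy H = −Σ p log₂ p ≈ 2.2492 bits.
Huffman merges: 1/25+1/20→9/100; 9/100+11/100→1/5; 1/5+21/100→41/100; 6/25+7/20→59/100; 41/100+59/100→1. L = 229/100 ≈ 2.2900.
L − H = 2.2900 − 2.2492 = 0.041 bits.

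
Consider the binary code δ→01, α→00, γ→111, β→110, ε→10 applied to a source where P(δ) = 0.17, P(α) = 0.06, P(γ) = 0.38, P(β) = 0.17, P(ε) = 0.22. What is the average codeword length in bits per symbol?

2.55 bits/symbol

L̄ = Σ pᵢ·ℓᵢ = 0.17·2 + 0.06·2 + 0.38·3 + 0.17·3 + 0.22·2 = 2.55 bits/symbol.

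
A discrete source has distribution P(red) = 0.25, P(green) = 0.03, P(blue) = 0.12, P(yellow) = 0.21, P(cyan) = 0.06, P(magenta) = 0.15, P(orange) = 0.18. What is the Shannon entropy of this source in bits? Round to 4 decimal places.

2.5910 bits

H = −Σ pᵢ log₂ pᵢ.
−0.25·log₂(0.25) = 0.5000
−0.03·log₂(0.03) = 0.1518
−0.12·log₂(0.12) = 0.3671
−0.21·log₂(0.21) = 0.4728
−0.06·log₂(0.06) = 0.2435
−0.15·log₂(0.15) = 0.4105
−0.18·log₂(0.18) = 0.4453
Sum ≈ 2.5910 → 2.5910 bits.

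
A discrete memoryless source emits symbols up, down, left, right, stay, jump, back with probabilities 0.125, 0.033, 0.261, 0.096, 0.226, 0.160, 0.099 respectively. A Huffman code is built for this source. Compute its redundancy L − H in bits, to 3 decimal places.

0.036 bits

Entropy H = −Σ p log₂ p ≈ 2.6060 bits.
Huffman merges: 33/1000+12/125→129/1000; 99/1000+1/8→28/125; 129/1000+4/25→289/1000; 28/125+113/500→9/20; 261/1000+289/1000→11/20; 9/20+11/20→1. L = 1321/500 ≈ 2.6420.
L − H = 2.6420 − 2.6060 = 0.036 bits.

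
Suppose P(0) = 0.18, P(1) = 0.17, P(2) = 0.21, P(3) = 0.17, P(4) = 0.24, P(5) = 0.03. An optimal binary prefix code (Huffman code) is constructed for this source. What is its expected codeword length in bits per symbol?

Repeatedly combine the two least-probable nodes; the expected code length is the sum of the merged weights.
merge 3/100 + 17/100 → 1/5
merge 17/100 + 9/50 → 7/20
merge 1/5 + 21/100 → 41/100
merge 6/25 + 7/20 → 59/100
merge 41/100 + 59/100 → 1
L = 1/5 + 7/20 + 41/100 + 59/100 + 1 = 51/20 = 2.55 bits/symbol.

2.55 bits/symbol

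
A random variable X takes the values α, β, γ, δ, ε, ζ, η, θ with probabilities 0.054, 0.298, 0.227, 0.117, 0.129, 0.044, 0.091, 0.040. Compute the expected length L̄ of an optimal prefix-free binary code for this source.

Repeatedly combine the two least-probable nodes; the expected code length is the sum of the merged weights.
merge 1/25 + 11/250 → 21/250
merge 27/500 + 21/250 → 69/500
merge 91/1000 + 117/1000 → 26/125
merge 129/1000 + 69/500 → 267/1000
merge 26/125 + 227/1000 → 87/200
merge 267/1000 + 149/500 → 113/200
merge 87/200 + 113/200 → 1
L = 21/250 + 69/500 + 26/125 + 267/1000 + 87/200 + 113/200 + 1 = 2697/1000 = 2.697 bits/symbol.

2.697 bits/symbol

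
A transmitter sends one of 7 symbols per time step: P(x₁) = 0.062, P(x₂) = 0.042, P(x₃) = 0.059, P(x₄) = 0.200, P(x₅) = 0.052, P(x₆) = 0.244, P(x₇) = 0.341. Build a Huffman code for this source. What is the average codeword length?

2.43 bits/symbol

Repeatedly combine the two least-probable nodes; the expected code length is the sum of the merged weights.
merge 21/500 + 13/250 → 47/500
merge 59/1000 + 31/500 → 121/1000
merge 47/500 + 121/1000 → 43/200
merge 1/5 + 43/200 → 83/200
merge 61/250 + 341/1000 → 117/200
merge 83/200 + 117/200 → 1
L = 47/500 + 121/1000 + 43/200 + 83/200 + 117/200 + 1 = 243/100 = 2.43 bits/symbol.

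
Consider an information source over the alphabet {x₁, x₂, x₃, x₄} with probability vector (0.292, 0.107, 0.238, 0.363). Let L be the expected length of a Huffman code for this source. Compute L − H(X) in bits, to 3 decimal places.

Entropy H = −Σ p log₂ p ≈ 1.8872 bits.
Huffman merges: 107/1000+119/500→69/200; 73/250+69/200→637/1000; 363/1000+637/1000→1. L = 991/500 ≈ 1.9820.
L − H = 1.9820 − 1.8872 = 0.095 bits.

0.095 bits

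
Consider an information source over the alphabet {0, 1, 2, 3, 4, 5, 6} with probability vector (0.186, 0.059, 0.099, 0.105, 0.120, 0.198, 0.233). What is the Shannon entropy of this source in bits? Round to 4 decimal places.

2.6833 bits

H = −Σ pᵢ log₂ pᵢ.
−0.186·log₂(0.186) = 0.4514
−0.059·log₂(0.059) = 0.2409
−0.099·log₂(0.099) = 0.3303
−0.105·log₂(0.105) = 0.3414
−0.120·log₂(0.120) = 0.3671
−0.198·log₂(0.198) = 0.4626
−0.233·log₂(0.233) = 0.4897
Sum ≈ 2.6833 → 2.6833 bits.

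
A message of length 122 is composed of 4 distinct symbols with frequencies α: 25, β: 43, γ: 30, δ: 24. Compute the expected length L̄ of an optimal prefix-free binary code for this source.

2 bits/symbol

Probabilities are the counts divided by 122.
Repeatedly combine the two least-probable nodes; the expected code length is the sum of the merged weights.
merge 12/61 + 25/122 → 49/122
merge 15/61 + 43/122 → 73/122
merge 49/122 + 73/122 → 1
L = 49/122 + 73/122 + 1 = 2 bits/symbol.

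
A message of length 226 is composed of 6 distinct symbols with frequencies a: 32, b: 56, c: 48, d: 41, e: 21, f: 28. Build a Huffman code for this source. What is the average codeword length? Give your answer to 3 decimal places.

2.540 bits/symbol

Probabilities are the counts divided by 226.
Repeatedly combine the two least-probable nodes; the expected code length is the sum of the merged weights.
merge 21/226 + 14/113 → 49/226
merge 16/113 + 41/226 → 73/226
merge 24/113 + 49/226 → 97/226
merge 28/113 + 73/226 → 129/226
merge 97/226 + 129/226 → 1
L = 49/226 + 73/226 + 97/226 + 129/226 + 1 = 287/113 ≈ 2.540 bits/symbol.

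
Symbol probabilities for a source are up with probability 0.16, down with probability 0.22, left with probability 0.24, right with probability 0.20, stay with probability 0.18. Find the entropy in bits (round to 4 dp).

H = −Σ pᵢ log₂ pᵢ.
−0.16·log₂(0.16) = 0.4230
−0.22·log₂(0.22) = 0.4806
−0.24·log₂(0.24) = 0.4941
−0.20·log₂(0.20) = 0.4644
−0.18·log₂(0.18) = 0.4453
Sum ≈ 2.3074 → 2.3074 bits.

2.3074 bits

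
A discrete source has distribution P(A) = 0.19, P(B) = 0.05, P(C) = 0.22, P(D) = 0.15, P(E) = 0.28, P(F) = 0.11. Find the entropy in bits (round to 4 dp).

2.4269 bits

H = −Σ pᵢ log₂ pᵢ.
−0.19·log₂(0.19) = 0.4552
−0.05·log₂(0.05) = 0.2161
−0.22·log₂(0.22) = 0.4806
−0.15·log₂(0.15) = 0.4105
−0.28·log₂(0.28) = 0.5142
−0.11·log₂(0.11) = 0.3503
Sum ≈ 2.4269 → 2.4269 bits.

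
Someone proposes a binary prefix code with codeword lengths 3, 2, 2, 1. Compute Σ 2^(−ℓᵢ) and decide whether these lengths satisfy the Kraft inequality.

1.125; no

With common denominator 2^3 = 8: Σ 2^(−ℓᵢ) = 1/8 + 2/8 + 2/8 + 4/8 = 9/8 = 1.125.
Kraft's inequality requires Σ ≤ 1; here Σ = 1.125 > 1, so no such prefix code exists.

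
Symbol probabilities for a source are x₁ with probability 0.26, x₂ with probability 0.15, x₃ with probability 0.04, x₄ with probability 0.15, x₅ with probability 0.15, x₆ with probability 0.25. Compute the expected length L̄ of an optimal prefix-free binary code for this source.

Repeatedly combine the two least-probable nodes; the expected code length is the sum of the merged weights.
merge 1/25 + 3/20 → 19/100
merge 3/20 + 3/20 → 3/10
merge 19/100 + 1/4 → 11/25
merge 13/50 + 3/10 → 14/25
merge 11/25 + 14/25 → 1
L = 19/100 + 3/10 + 11/25 + 14/25 + 1 = 249/100 = 2.49 bits/symbol.

2.49 bits/symbol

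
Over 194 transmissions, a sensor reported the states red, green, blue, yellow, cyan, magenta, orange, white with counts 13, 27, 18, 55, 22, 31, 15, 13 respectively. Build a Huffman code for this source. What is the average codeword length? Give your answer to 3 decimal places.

Probabilities are the counts divided by 194.
Repeatedly combine the two least-probable nodes; the expected code length is the sum of the merged weights.
merge 13/194 + 13/194 → 13/97
merge 15/194 + 9/97 → 33/194
merge 11/97 + 13/97 → 24/97
merge 27/194 + 31/194 → 29/97
merge 33/194 + 24/97 → 81/194
merge 55/194 + 29/97 → 113/194
merge 81/194 + 113/194 → 1
L = 13/97 + 33/194 + 24/97 + 29/97 + 81/194 + 113/194 + 1 = 553/194 ≈ 2.851 bits/symbol.

2.851 bits/symbol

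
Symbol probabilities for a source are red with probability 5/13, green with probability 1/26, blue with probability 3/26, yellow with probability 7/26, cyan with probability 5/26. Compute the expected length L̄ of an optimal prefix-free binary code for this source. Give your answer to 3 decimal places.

2.115 bits/symbol

Repeatedly combine the two least-probable nodes; the expected code length is the sum of the merged weights.
merge 1/26 + 3/26 → 2/13
merge 2/13 + 5/26 → 9/26
merge 7/26 + 9/26 → 8/13
merge 5/13 + 8/13 → 1
L = 2/13 + 9/26 + 8/13 + 1 = 55/26 ≈ 2.115 bits/symbol.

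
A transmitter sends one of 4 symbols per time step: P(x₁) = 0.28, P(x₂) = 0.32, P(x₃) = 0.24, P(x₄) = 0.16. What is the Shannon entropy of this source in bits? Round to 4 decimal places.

H = −Σ pᵢ log₂ pᵢ.
−0.28·log₂(0.28) = 0.5142
−0.32·log₂(0.32) = 0.5260
−0.24·log₂(0.24) = 0.4941
−0.16·log₂(0.16) = 0.4230
Sum ≈ 1.9574 → 1.9574 bits.

1.9574 bits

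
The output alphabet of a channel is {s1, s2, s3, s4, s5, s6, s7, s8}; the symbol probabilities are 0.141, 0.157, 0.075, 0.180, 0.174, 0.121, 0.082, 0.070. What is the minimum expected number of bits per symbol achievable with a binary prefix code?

2.965 bits/symbol

Repeatedly combine the two least-probable nodes; the expected code length is the sum of the merged weights.
merge 7/100 + 3/40 → 29/200
merge 41/500 + 121/1000 → 203/1000
merge 141/1000 + 29/200 → 143/500
merge 157/1000 + 87/500 → 331/1000
merge 9/50 + 203/1000 → 383/1000
merge 143/500 + 331/1000 → 617/1000
merge 383/1000 + 617/1000 → 1
L = 29/200 + 203/1000 + 143/500 + 331/1000 + 383/1000 + 617/1000 + 1 = 593/200 = 2.965 bits/symbol.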